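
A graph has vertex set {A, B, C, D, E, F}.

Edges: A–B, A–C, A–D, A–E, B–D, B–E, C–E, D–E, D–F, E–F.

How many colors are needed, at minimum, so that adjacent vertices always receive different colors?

A, B, D, E form a clique, so at least 4 colors are needed.
4 colors suffice: color red → {E}; color blue → {A, F}; color green → {C, D}; color yellow → {B}. Each edge has distinct colors on its endpoints.

4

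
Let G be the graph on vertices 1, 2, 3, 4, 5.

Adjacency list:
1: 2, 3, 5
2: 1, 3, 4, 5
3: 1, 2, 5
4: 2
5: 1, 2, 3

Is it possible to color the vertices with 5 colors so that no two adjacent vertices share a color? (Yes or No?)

Yes

The chromatic number is 4. 1, 2, 3, 5 are pairwise adjacent (a clique of size 4), so at least 4 colors are needed.
4 colors suffice: color a → {2}; color b → {4, 5}; color c → {3}; color d → {1}.
Since 5 ≥ 4, a proper 5-coloring certainly exists.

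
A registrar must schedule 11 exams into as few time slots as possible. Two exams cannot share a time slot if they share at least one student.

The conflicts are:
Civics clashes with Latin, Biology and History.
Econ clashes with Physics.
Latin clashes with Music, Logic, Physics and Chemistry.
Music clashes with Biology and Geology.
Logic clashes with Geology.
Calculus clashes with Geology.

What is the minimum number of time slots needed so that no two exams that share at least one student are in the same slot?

2

Latin and Music conflict, so at least 2 time slots are needed.
2 time slots suffice: time slot 1 → {Econ, Latin, Biology, History, Geology}; time slot 2 → {Civics, Music, Logic, Physics, Calculus, Chemistry}. No two conflicting exams share a time slot.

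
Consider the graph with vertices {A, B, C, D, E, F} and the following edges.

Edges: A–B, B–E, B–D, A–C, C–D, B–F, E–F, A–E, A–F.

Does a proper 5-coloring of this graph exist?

The chromatic number is 4. A, B, E, F are mutually adjacent (a clique of size 4), so at least 4 colors are needed.
One proper 4-coloring: A=1, B=2, C=2, D=1, E=4, F=3.
Since 5 ≥ 4, a proper 5-coloring certainly exists.

Yes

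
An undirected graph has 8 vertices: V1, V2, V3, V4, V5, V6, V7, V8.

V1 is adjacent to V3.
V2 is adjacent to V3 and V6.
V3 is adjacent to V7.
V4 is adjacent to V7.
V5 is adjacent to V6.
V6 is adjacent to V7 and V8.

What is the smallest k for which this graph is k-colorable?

V4 and V7 are adjacent, so at least 2 colors are needed.
2 colors suffice: V1=2, V2=2, V3=1, V4=1, V5=2, V6=1, V7=2, V8=2. No two adjacent vertices share a color.

2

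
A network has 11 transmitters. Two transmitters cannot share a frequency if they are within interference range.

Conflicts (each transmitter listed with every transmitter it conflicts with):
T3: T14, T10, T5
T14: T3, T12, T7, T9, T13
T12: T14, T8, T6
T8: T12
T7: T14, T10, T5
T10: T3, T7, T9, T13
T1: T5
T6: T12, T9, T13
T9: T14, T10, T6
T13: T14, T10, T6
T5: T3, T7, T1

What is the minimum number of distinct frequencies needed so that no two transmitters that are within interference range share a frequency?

T3 and T5 conflict, so at least 2 frequencies are needed.
Using 2 frequencies: T3=2, T14=1, T12=2, T8=1, T7=2, T10=1, T1=2, T6=1, T9=2, T13=2, T5=1. No two conflicting transmitters share a frequency.

2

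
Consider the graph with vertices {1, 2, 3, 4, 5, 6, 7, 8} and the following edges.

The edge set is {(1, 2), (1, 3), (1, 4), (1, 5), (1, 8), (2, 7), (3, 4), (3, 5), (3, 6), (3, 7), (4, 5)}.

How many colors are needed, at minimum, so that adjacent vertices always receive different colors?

1, 3, 4, 5 are mutually adjacent (a clique of size 4), so at least 4 colors are needed.
4 colors suffice: color a → {1, 6, 7}; color b → {2, 3, 8}; color c → {4}; color d → {5}. Each edge has distinct colors on its endpoints.

4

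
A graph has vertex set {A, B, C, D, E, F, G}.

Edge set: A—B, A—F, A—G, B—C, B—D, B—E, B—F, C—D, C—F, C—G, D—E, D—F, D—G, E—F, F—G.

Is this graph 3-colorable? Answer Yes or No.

No

C, D, F, G are mutually adjacent (a clique of size 4), so at least 4 colors are needed.
So 3 colors are not enough.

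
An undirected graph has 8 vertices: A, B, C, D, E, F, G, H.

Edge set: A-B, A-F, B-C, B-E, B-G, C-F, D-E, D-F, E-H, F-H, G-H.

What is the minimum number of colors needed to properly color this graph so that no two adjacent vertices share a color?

3

The cycle E-H-F-A-B-E has odd length 5, so it cannot be 2-colored; at least 3 colors are needed.
One proper 3-coloring: A=blue, B=red, C=blue, D=blue, E=green, F=red, G=green, H=blue. Every edge joins two different colors.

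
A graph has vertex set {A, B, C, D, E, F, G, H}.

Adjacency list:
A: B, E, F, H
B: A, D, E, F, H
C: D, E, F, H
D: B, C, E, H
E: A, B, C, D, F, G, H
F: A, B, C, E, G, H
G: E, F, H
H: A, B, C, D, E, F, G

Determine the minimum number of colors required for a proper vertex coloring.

5

A, B, E, F, H are pairwise adjacent (a clique of size 5), so at least 5 colors are needed.
5 colors suffice: A=5, B=4, C=4, D=3, E=1, F=3, G=4, H=2. Every edge joins two different colors.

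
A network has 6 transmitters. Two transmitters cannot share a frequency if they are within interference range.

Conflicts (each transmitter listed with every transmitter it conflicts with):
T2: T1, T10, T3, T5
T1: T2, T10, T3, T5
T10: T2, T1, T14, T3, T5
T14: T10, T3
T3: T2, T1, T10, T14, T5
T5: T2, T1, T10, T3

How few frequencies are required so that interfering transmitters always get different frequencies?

5

T2, T1, T10, T3, T5 all conflict with each other, so at least 5 frequencies are needed.
5 frequencies suffice: frequency 1 → {T3}; frequency 2 → {T10}; frequency 3 → {T1, T14}; frequency 4 → {T2}; frequency 5 → {T5}. No two conflicting transmitters share a frequency.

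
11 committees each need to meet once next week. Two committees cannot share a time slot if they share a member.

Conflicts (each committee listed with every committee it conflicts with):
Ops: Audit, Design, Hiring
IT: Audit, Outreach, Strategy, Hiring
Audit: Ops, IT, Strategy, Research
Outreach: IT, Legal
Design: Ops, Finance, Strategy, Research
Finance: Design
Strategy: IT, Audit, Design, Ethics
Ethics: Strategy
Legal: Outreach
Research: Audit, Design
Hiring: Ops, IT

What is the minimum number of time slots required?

IT, Audit, Strategy all conflict with each other, so at least 3 time slots are needed.
3 time slots suffice: time slot 1 → {Ops, Outreach, Finance, Strategy, Research}; time slot 2 → {IT, Design, Ethics, Legal}; time slot 3 → {Audit, Hiring}. No two conflicting committees share a time slot.

3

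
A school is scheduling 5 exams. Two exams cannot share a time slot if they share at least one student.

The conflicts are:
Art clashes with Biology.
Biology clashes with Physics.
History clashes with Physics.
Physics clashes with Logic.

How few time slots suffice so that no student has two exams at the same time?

History and Physics conflict, so at least 2 time slots are needed.
2 time slots suffice: Art=1, Biology=2, History=2, Physics=1, Logic=2. Every pair that conflicts lands in different time slots.

2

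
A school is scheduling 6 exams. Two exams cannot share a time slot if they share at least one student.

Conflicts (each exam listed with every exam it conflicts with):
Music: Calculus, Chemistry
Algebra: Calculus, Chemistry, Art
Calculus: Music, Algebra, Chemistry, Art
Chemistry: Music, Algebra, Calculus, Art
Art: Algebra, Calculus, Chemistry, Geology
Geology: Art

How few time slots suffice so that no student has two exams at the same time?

4

Algebra, Calculus, Chemistry, Art all conflict with each other, so at least 4 time slots are needed.
4 time slots suffice: time slot 1 → {Calculus, Geology}; time slot 2 → {Chemistry}; time slot 3 → {Music, Art}; time slot 4 → {Algebra}. Each listed conflict is separated.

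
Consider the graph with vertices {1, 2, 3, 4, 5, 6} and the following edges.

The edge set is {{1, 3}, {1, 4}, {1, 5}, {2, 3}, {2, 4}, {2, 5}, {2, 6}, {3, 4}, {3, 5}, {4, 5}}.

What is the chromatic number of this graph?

2, 3, 4, 5 are pairwise adjacent (a clique of size 4), so at least 4 colors are needed.
One proper 4-coloring: 1=a, 2=a, 3=b, 4=c, 5=d, 6=b. Each edge has distinct colors on its endpoints.

4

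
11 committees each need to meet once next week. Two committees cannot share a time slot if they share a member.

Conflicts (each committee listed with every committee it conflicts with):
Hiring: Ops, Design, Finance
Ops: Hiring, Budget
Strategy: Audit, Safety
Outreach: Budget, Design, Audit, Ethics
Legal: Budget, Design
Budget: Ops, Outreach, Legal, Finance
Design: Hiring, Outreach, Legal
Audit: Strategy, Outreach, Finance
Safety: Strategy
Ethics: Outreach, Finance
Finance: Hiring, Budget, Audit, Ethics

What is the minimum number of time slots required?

3

The cycle Design-Hiring-Ops-Budget-Legal-Design has odd length 5, so it cannot be 2-colored; at least 3 time slots are needed.
3 time slots suffice: time slot 1 → {Ops, Strategy, Outreach, Legal, Finance}; time slot 2 → {Budget, Design, Audit, Safety, Ethics}; time slot 3 → {Hiring}. Every pair that conflicts lands in different time slots.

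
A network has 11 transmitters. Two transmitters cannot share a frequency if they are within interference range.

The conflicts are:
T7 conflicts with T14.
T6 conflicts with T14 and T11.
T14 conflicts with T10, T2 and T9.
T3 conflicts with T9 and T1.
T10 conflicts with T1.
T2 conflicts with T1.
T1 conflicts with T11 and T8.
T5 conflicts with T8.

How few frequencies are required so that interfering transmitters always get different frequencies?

The cycle T3-T1-T2-T14-T9-T3 has odd length 5, so it cannot be 2-colored; at least 3 frequencies are needed.
3 frequencies suffice: frequency 1 → {T14, T1, T5}; frequency 2 → {T7, T3, T10, T2, T11, T8}; frequency 3 → {T6, T9}. Each listed conflict is separated.

3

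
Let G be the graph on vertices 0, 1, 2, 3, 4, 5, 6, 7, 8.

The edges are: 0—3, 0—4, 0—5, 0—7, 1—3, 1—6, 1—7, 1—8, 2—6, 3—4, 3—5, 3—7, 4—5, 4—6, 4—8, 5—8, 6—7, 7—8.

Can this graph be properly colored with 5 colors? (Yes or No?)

Yes

The chromatic number is 4. 0, 3, 4, 5 are pairwise adjacent (a clique of size 4), so at least 4 colors are needed.
One proper 4-coloring: 0=d, 1=c, 2=a, 3=b, 4=a, 5=c, 6=b, 7=a, 8=b.
Since 5 ≥ 4, a proper 5-coloring certainly exists.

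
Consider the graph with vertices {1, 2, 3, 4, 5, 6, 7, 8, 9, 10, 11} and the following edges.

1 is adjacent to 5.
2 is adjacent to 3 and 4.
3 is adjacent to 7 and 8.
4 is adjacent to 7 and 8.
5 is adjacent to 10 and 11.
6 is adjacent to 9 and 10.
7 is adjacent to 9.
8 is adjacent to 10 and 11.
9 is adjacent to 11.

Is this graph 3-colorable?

Yes

The chromatic number is 3. The cycle 6-10-5-11-9-6 has odd length 5, so it cannot be 2-colored; at least 3 colors are needed.
One proper 3-coloring: 1=blue, 2=red, 3=blue, 4=blue, 5=red, 6=red, 7=red, 8=red, 9=green, 10=blue, 11=blue.
That is already a proper 3-coloring.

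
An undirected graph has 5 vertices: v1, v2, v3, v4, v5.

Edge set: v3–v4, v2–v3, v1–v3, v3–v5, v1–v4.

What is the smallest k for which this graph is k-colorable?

3

v1, v3, v4 form a triangle, so at least 3 colors are needed.
3 colors suffice: color 1 → {v3}; color 2 → {v2, v4, v5}; color 3 → {v1}. Every edge joins two different colors.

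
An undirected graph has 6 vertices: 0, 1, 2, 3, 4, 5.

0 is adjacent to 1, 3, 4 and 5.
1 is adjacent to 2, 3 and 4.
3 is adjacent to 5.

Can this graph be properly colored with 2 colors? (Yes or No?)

0, 3, 5 are pairwise adjacent, so at least 3 colors are needed.
So 2 colors are not enough.

No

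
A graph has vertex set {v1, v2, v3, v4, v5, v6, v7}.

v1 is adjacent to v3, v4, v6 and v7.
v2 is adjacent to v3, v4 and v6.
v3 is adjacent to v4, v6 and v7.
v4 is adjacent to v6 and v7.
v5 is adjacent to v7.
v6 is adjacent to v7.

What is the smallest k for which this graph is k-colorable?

5

v1, v3, v4, v6, v7 form a clique, so at least 5 colors are needed.
A valid assignment using 5 colors: v1=5, v2=3, v3=4, v4=1, v5=1, v6=2, v7=3. No two adjacent vertices share a color.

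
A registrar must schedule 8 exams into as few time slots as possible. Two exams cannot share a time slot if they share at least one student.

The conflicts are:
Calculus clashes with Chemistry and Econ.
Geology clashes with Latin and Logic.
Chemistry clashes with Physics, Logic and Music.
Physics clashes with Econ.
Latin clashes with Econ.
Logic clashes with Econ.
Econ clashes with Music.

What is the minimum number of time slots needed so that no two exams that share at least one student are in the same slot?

2

Chemistry and Music conflict, so at least 2 time slots are needed.
2 time slots suffice: time slot 1 → {Geology, Chemistry, Econ}; time slot 2 → {Calculus, Physics, Latin, Logic, Music}. Each listed conflict is separated.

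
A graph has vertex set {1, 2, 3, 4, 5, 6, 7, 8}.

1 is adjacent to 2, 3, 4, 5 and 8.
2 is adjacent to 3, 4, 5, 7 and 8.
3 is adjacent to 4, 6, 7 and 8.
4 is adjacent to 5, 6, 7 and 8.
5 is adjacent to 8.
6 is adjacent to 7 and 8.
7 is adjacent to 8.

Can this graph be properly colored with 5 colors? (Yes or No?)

The chromatic number is 5. 1, 2, 4, 5, 8 are mutually adjacent (a clique of size 5), so at least 5 colors are needed.
One proper 5-coloring: 1=purple, 2=yellow, 3=green, 4=blue, 5=green, 6=yellow, 7=purple, 8=red.
That is already a proper 5-coloring.

Yes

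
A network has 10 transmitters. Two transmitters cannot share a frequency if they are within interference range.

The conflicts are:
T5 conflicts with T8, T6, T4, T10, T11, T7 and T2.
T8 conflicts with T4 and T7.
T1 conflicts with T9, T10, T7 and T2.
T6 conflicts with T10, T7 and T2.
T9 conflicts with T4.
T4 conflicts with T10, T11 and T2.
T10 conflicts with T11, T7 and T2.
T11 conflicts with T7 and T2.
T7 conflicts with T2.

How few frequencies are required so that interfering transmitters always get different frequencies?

5

T5, T6, T10, T7, T2 all conflict with each other, so at least 5 frequencies are needed.
5 frequencies suffice: T5=3, T8=1, T1=3, T6=5, T9=1, T4=2, T10=4, T11=5, T7=2, T2=1. Each listed conflict is separated.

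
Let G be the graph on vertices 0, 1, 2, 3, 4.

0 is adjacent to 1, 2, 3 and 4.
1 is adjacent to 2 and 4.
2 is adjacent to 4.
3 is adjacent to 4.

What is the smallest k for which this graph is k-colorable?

4

0, 1, 2, 4 are mutually adjacent (a clique of size 4), so at least 4 colors are needed.
A valid assignment using 4 colors: 0=a, 1=c, 2=d, 3=c, 4=b. Every edge joins two different colors.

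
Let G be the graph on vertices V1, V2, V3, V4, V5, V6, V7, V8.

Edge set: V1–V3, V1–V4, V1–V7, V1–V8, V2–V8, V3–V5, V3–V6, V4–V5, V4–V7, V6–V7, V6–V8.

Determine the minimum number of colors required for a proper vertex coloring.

3

V1, V4, V7 form a triangle, so at least 3 colors are needed.
One proper 3-coloring: V1=R, V2=R, V3=B, V4=G, V5=R, V6=R, V7=B, V8=B. No two adjacent vertices share a color.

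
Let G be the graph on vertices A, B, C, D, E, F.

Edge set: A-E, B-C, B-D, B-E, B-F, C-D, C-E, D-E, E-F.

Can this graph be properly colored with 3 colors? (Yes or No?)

B, C, D, E form a clique, so at least 4 colors are needed.
So 3 colors are not enough.

No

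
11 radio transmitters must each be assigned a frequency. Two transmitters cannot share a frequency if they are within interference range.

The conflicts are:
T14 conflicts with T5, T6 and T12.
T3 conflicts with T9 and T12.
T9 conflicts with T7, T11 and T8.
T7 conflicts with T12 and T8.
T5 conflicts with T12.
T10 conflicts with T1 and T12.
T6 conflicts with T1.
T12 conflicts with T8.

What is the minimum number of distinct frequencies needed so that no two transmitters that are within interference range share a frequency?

3

T7, T12, T8 all conflict with each other, so at least 3 frequencies are needed.
3 frequencies suffice: T14=2, T3=2, T9=1, T7=2, T5=3, T10=2, T6=3, T1=1, T12=1, T11=2, T8=3. No two conflicting transmitters share a frequency.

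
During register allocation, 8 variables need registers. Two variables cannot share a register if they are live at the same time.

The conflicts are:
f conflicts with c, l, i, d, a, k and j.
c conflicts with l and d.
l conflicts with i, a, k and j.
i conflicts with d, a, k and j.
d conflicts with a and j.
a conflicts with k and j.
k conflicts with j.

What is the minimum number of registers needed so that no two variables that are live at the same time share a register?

f, l, i, a, k, j are mutually in conflict, so at least 6 registers are needed.
6 registers suffice: register 1 → {f}; register 2 → {c, i}; register 3 → {a}; register 4 → {j}; register 5 → {l, d}; register 6 → {k}. Each listed conflict is separated.

6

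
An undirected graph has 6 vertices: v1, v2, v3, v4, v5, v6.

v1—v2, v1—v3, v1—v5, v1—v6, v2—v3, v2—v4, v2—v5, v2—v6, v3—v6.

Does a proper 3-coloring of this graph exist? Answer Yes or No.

v1, v2, v3, v6 form a clique, so at least 4 colors are needed.
So 3 colors are not enough.

No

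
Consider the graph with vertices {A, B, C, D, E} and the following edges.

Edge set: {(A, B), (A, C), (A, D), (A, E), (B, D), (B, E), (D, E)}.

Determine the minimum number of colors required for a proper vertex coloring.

A, B, D, E form a clique, so at least 4 colors are needed.
A valid assignment using 4 colors: A=1, B=2, C=2, D=3, E=4. Every edge joins two different colors.

4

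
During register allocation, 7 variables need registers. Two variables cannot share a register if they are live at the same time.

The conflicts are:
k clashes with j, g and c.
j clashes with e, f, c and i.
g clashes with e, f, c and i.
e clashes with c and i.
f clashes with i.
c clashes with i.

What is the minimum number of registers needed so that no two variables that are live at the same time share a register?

4

j, e, c, i are mutually in conflict, so at least 4 registers are needed.
4 registers suffice: register 1 → {j, g}; register 2 → {f, c}; register 3 → {k, i}; register 4 → {e}. Every pair that conflicts lands in different registers.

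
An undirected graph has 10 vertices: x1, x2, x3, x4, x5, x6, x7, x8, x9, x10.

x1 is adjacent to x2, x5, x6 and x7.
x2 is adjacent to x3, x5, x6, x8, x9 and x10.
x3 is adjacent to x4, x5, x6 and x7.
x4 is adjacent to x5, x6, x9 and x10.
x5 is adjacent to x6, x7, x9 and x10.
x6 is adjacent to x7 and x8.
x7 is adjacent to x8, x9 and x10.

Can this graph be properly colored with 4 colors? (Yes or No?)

Yes

The chromatic number is 4. x1, x5, x6, x7 form a clique, so at least 4 colors are needed.
A valid assignment using 4 colors: x1=yellow, x2=green, x3=yellow, x4=green, x5=red, x6=blue, x7=green, x8=red, x9=blue, x10=blue.
That is already a proper 4-coloring.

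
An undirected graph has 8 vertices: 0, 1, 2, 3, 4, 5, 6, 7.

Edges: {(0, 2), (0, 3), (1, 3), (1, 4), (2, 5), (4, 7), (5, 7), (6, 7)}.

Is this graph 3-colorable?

The chromatic number is 3. The cycle 3-1-4-7-5-2-0-3 has odd length 7, so it cannot be 2-colored; at least 3 colors are needed.
3 colors suffice: color a → {1, 2, 7}; color b → {3, 4, 5, 6}; color c → {0}.
That is already a proper 3-coloring.

Yes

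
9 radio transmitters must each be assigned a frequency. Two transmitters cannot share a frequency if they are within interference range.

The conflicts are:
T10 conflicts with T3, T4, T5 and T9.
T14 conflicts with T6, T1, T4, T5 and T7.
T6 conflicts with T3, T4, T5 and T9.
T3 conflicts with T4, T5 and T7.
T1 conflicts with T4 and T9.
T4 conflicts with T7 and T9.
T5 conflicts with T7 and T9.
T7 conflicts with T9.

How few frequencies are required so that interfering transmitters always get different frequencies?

3

T10, T3, T5 are mutually in conflict, so at least 3 frequencies are needed.
3 frequencies suffice: frequency 1 → {T4, T5}; frequency 2 → {T14, T3, T9}; frequency 3 → {T10, T6, T1, T7}. No two conflicting transmitters share a frequency.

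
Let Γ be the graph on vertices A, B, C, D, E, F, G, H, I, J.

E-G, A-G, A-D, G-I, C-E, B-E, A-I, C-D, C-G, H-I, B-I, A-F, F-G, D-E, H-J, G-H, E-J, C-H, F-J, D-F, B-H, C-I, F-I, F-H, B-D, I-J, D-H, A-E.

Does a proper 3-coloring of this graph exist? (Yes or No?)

No

A, F, G, I are mutually adjacent (a clique of size 4), so at least 4 colors are needed.
So 3 colors are not enough.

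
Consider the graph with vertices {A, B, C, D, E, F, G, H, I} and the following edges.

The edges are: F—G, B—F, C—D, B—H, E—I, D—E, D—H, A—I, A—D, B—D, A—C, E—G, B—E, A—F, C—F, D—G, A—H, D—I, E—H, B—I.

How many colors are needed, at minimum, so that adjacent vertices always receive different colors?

4

B, D, E, H are mutually adjacent (a clique of size 4), so at least 4 colors are needed.
A valid assignment using 4 colors: A=blue, B=blue, C=green, D=red, E=green, F=red, G=blue, H=yellow, I=yellow. Every edge joins two different colors.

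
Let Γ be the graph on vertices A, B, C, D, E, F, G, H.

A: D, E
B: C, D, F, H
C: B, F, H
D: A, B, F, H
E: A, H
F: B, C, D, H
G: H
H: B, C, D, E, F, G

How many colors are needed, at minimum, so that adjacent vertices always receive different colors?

4

B, C, F, H are mutually adjacent (a clique of size 4), so at least 4 colors are needed.
A valid assignment using 4 colors: A=1, B=3, C=4, D=4, E=2, F=2, G=2, H=1. Every edge joins two different colors.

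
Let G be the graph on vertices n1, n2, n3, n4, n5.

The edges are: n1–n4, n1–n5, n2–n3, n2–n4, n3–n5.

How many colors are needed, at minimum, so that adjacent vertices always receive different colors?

3

The cycle n2-n3-n5-n1-n4-n2 has odd length 5, so it cannot be 2-colored; at least 3 colors are needed.
One proper 3-coloring: n1=2, n2=1, n3=2, n4=3, n5=1. Every edge joins two different colors.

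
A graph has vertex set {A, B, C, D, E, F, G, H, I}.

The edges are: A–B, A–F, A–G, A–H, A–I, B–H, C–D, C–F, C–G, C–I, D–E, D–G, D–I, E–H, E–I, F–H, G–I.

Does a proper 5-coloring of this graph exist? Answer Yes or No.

Yes

The chromatic number is 4. C, D, G, I are pairwise adjacent (a clique of size 4), so at least 4 colors are needed.
4 colors suffice: color 1 → {H, I}; color 2 → {A, D}; color 3 → {B, E, F, G}; color 4 → {C}.
Since 5 ≥ 4, a proper 5-coloring certainly exists.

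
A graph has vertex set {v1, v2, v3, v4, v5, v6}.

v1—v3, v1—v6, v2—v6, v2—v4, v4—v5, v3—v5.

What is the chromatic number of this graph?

2

v4 and v5 are adjacent, so at least 2 colors are needed.
2 colors suffice: color 1 → {v3, v4, v6}; color 2 → {v1, v2, v5}. Every edge joins two different colors.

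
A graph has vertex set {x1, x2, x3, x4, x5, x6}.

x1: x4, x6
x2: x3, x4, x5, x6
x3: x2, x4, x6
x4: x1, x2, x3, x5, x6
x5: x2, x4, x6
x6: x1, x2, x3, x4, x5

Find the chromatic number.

4

x2, x4, x5, x6 form a clique, so at least 4 colors are needed.
A valid assignment using 4 colors: x1=G, x2=G, x3=Y, x4=R, x5=Y, x6=B. No two adjacent vertices share a color.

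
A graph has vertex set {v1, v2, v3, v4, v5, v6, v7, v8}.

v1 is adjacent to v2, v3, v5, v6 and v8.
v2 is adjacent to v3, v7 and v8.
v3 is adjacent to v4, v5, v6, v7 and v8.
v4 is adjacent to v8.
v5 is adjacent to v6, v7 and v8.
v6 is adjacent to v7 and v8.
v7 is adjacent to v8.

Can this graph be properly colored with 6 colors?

The chromatic number is 5. v3, v5, v6, v7, v8 are pairwise adjacent (a clique of size 5), so at least 5 colors are needed.
A valid assignment using 5 colors: v1=5, v2=3, v3=1, v4=3, v5=4, v6=3, v7=5, v8=2.
Since 6 ≥ 5, a proper 6-coloring certainly exists.

Yes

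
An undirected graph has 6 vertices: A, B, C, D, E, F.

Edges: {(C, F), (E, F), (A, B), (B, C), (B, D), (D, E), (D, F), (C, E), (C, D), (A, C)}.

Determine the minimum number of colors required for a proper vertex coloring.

4

C, D, E, F are mutually adjacent (a clique of size 4), so at least 4 colors are needed.
One proper 4-coloring: A=2, B=3, C=1, D=2, E=3, F=4. No two adjacent vertices share a color.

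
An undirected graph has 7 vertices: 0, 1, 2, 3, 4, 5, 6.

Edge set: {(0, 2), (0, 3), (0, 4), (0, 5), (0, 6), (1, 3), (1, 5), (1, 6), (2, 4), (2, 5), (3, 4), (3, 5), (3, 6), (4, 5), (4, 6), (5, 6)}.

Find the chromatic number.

5

0, 3, 4, 5, 6 are mutually adjacent (a clique of size 5), so at least 5 colors are needed.
One proper 5-coloring: 0=c, 1=b, 2=d, 3=e, 4=b, 5=a, 6=d. No two adjacent vertices share a color.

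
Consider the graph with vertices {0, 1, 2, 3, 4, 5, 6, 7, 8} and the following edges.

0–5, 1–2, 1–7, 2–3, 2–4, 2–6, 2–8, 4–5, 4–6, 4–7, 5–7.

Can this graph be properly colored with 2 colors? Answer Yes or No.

No

4, 5, 7 are pairwise adjacent, so at least 3 colors are needed.
So 2 colors are not enough.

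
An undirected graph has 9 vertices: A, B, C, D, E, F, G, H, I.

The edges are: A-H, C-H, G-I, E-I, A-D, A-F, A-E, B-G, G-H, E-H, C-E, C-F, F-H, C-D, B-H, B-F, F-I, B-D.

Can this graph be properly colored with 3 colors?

Yes

The chromatic number is 3. B, F, H form a triangle, so at least 3 colors are needed.
3 colors suffice: color 1 → {D, H, I}; color 2 → {E, F, G}; color 3 → {A, B, C}.
That is already a proper 3-coloring.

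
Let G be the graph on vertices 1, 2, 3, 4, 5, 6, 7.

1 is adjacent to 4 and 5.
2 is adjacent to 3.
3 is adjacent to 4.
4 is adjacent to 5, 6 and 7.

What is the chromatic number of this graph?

1, 4, 5 form a triangle, so at least 3 colors are needed.
3 colors suffice: color red → {2, 4}; color blue → {3, 5, 6, 7}; color green → {1}. Each edge has distinct colors on its endpoints.

3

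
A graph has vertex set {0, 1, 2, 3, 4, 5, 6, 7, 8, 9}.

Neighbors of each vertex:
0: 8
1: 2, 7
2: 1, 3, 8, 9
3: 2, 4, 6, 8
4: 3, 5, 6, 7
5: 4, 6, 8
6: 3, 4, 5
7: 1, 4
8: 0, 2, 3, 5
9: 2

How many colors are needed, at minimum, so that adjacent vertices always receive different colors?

4, 5, 6 are mutually adjacent, so at least 3 colors are needed.
3 colors suffice: color a → {0, 3, 5, 7, 9}; color b → {2, 4}; color c → {1, 6, 8}. No two adjacent vertices share a color.

3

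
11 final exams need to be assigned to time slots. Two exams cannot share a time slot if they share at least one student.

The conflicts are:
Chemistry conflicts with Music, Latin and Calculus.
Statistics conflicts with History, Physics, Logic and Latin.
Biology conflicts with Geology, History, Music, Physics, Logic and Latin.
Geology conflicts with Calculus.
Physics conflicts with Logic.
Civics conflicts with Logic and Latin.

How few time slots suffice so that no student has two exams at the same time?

3

Biology, Physics, Logic are mutually in conflict, so at least 3 time slots are needed.
Using 3 time slots: Chemistry=1, Statistics=1, Biology=1, Geology=2, History=2, Music=2, Physics=3, Civics=1, Logic=2, Latin=2, Calculus=3. Every pair that conflicts lands in different time slots.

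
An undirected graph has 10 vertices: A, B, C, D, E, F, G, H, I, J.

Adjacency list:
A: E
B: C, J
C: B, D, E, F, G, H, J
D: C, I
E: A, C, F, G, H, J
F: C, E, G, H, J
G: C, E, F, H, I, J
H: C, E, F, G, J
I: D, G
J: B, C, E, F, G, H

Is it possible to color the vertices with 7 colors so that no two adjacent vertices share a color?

Yes

The chromatic number is 6. C, E, F, G, H, J are pairwise adjacent (a clique of size 6), so at least 6 colors are needed.
One proper 6-coloring: A=1, B=3, C=1, D=2, E=3, F=6, G=4, H=5, I=1, J=2.
Since 7 ≥ 6, a proper 7-coloring certainly exists.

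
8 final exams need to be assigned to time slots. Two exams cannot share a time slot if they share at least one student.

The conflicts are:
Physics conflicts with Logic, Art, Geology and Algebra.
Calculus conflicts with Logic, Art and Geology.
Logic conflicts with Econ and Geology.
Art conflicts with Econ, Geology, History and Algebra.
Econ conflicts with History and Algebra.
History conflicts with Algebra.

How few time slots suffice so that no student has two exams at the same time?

4

Art, Econ, History, Algebra all conflict with each other, so at least 4 time slots are needed.
4 time slots suffice: time slot 1 → {Logic, Art}; time slot 2 → {Physics, Calculus, Econ}; time slot 3 → {Geology, Algebra}; time slot 4 → {History}. Each listed conflict is separated.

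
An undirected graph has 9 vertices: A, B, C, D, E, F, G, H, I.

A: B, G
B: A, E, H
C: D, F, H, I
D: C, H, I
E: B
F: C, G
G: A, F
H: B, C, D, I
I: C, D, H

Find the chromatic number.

4

C, D, H, I form a clique, so at least 4 colors are needed.
4 colors suffice: color 1 → {E, G, H}; color 2 → {B, C}; color 3 → {A, F, I}; color 4 → {D}. Every edge joins two different colors.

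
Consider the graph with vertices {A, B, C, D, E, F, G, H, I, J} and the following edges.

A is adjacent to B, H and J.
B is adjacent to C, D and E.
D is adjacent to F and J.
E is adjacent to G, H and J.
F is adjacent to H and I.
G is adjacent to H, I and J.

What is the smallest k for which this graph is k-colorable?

E, G, J form a triangle, so at least 3 colors are needed.
One proper 3-coloring: A=blue, B=red, C=blue, D=green, E=blue, F=blue, G=green, H=red, I=red, J=red. Every edge joins two different colors.

3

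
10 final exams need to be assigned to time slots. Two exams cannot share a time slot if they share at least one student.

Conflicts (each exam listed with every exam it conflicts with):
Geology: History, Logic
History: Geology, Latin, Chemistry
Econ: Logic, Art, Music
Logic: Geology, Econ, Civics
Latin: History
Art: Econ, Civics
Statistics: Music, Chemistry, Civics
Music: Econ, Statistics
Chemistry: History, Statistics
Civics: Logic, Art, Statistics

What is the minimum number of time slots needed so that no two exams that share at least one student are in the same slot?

The cycle Art-Civics-Statistics-Music-Econ-Art has odd length 5, so it cannot be 2-colored; at least 3 time slots are needed.
3 time slots suffice: time slot 1 → {History, Econ, Civics}; time slot 2 → {Logic, Latin, Art, Statistics}; time slot 3 → {Geology, Music, Chemistry}. No two conflicting exams share a time slot.

3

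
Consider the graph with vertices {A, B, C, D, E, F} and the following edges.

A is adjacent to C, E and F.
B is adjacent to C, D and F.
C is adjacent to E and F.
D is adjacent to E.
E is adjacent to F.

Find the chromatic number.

4

A, C, E, F are mutually adjacent (a clique of size 4), so at least 4 colors are needed.
A valid assignment using 4 colors: A=4, B=3, C=1, D=1, E=3, F=2. Each edge has distinct colors on its endpoints.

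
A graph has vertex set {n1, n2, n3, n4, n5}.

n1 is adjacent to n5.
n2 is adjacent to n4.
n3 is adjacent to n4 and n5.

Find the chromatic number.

n2 and n4 are adjacent, so at least 2 colors are needed.
2 colors suffice: color 1 → {n1, n2, n3}; color 2 → {n4, n5}. No two adjacent vertices share a color.

2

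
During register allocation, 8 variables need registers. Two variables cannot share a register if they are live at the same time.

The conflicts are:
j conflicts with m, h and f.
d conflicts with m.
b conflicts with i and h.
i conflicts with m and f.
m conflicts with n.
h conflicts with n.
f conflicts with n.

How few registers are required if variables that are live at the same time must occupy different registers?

The cycle h-j-m-i-b-h has odd length 5, so it cannot be 2-colored; at least 3 registers are needed.
Using 3 registers: j=2, d=2, b=3, i=2, m=1, h=1, f=1, n=2. Each listed conflict is separated.

3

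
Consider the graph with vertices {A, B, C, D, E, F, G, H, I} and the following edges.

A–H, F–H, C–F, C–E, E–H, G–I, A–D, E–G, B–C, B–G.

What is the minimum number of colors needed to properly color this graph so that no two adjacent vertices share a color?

B and C are adjacent, so at least 2 colors are needed.
2 colors suffice: color red → {C, D, G, H}; color blue → {A, B, E, F, I}. Every edge joins two different colors.

2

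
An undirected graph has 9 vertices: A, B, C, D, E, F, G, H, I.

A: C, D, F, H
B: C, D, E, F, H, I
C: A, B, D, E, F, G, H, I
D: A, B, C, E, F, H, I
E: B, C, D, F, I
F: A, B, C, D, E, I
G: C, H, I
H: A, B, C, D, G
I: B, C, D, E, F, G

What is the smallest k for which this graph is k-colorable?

6

B, C, D, E, F, I are pairwise adjacent (a clique of size 6), so at least 6 colors are needed.
6 colors suffice: A=4, B=5, C=1, D=2, E=6, F=3, G=2, H=3, I=4. Every edge joins two different colors.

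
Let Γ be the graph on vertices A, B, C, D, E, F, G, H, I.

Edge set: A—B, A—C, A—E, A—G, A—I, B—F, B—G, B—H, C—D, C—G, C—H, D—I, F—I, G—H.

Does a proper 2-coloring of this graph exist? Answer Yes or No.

No

B, G, H are pairwise adjacent, so at least 3 colors are needed.
So 2 colors are not enough.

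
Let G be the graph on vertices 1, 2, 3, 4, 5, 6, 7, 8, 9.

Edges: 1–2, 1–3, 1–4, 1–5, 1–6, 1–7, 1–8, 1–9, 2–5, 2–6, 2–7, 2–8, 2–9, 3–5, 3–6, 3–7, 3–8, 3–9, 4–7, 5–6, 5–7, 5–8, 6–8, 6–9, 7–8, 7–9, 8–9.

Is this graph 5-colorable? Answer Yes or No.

Yes

The chromatic number is 5. 1, 3, 6, 8, 9 form a clique, so at least 5 colors are needed.
5 colors suffice: color red → {1}; color blue → {4, 8}; color green → {6, 7}; color yellow → {5, 9}; color purple → {2, 3}.
That is already a proper 5-coloring.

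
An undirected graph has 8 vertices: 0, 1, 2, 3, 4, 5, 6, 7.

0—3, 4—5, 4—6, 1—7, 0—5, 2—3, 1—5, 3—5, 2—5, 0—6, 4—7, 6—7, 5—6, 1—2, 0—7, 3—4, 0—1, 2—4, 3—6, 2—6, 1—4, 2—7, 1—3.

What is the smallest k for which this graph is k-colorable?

5

1, 2, 3, 4, 5 form a clique, so at least 5 colors are needed.
5 colors suffice: 0=green, 1=red, 2=purple, 3=blue, 4=green, 5=yellow, 6=red, 7=blue. Each edge has distinct colors on its endpoints.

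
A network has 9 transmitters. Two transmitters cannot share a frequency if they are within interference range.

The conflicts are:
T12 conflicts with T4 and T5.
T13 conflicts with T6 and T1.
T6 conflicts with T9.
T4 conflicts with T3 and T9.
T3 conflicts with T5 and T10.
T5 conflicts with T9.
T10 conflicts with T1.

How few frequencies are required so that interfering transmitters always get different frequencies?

The cycle T6-T13-T1-T10-T3-T5-T9-T6 has odd length 7, so it cannot be 2-colored; at least 3 frequencies are needed.
A valid assignment using 3 frequencies: T12=2, T13=1, T6=3, T4=1, T3=2, T5=1, T10=1, T1=2, T9=2. No two conflicting transmitters share a frequency.

3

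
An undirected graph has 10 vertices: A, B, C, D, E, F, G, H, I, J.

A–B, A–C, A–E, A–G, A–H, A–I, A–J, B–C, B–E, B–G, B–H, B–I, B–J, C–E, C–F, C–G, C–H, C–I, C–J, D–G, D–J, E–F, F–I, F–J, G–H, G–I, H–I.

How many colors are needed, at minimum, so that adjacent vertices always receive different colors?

A, B, C, G, H, I are mutually adjacent (a clique of size 6), so at least 6 colors are needed.
One proper 6-coloring: A=2, B=3, C=1, D=1, E=4, F=2, G=4, H=6, I=5, J=4. Each edge has distinct colors on its endpoints.

6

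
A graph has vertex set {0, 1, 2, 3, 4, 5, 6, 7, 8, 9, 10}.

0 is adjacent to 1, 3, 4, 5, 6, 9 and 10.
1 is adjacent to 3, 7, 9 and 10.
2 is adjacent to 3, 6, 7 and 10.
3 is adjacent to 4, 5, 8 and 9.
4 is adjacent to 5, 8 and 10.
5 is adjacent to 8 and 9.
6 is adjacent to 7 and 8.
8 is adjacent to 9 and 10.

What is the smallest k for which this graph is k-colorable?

3, 4, 5, 8 form a clique, so at least 4 colors are needed.
One proper 4-coloring: 0=blue, 1=yellow, 2=blue, 3=red, 4=green, 5=yellow, 6=red, 7=green, 8=blue, 9=green, 10=red. Each edge has distinct colors on its endpoints.

4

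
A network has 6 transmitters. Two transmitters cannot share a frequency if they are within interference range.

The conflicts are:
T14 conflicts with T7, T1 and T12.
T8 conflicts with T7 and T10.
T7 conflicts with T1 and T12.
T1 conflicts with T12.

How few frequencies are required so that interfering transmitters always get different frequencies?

T14, T7, T1, T12 all conflict with each other, so at least 4 frequencies are needed.
4 frequencies suffice: frequency 1 → {T7, T10}; frequency 2 → {T8, T1}; frequency 3 → {T12}; frequency 4 → {T14}. Each listed conflict is separated.

4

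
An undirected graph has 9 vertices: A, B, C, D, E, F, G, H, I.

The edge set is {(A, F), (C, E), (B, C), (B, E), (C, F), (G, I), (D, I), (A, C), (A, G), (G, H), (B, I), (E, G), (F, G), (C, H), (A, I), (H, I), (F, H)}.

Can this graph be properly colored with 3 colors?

Yes

The chromatic number is 3. A, G, I are mutually adjacent, so at least 3 colors are needed.
3 colors suffice: color 1 → {E, F, I}; color 2 → {C, D, G}; color 3 → {A, B, H}.
That is already a proper 3-coloring.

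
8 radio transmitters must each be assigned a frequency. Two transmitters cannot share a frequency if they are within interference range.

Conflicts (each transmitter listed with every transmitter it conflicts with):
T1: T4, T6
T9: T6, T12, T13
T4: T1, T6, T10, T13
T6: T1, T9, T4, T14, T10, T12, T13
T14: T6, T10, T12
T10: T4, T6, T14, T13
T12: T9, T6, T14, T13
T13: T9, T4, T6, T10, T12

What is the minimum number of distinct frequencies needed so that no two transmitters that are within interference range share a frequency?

4

T9, T6, T12, T13 all conflict with each other, so at least 4 frequencies are needed.
4 frequencies suffice: T1=2, T9=4, T4=3, T6=1, T14=2, T10=4, T12=3, T13=2. Each listed conflict is separated.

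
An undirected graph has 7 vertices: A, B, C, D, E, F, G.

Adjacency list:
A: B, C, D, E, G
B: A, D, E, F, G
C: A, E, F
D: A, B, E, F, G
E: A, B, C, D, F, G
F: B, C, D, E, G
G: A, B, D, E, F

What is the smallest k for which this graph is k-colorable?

5

B, D, E, F, G are pairwise adjacent (a clique of size 5), so at least 5 colors are needed.
5 colors suffice: A=blue, B=green, C=green, D=purple, E=red, F=blue, G=yellow. Each edge has distinct colors on its endpoints.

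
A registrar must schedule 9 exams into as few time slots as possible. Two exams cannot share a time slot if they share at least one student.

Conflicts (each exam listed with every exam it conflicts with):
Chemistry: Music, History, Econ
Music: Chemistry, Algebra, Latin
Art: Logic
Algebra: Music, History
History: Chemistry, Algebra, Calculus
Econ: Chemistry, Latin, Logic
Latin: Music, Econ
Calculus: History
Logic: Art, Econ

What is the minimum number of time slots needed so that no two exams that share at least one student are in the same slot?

2

History and Calculus conflict, so at least 2 time slots are needed.
2 time slots suffice: time slot 1 → {Chemistry, Algebra, Latin, Calculus, Logic}; time slot 2 → {Music, Art, History, Econ}. Every pair that conflicts lands in different time slots.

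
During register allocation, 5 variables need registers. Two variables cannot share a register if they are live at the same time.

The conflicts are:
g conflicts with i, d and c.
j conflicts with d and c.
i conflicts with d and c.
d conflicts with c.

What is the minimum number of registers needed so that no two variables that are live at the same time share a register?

4

g, i, d, c are mutually in conflict, so at least 4 registers are needed.
4 registers suffice: register 1 → {c}; register 2 → {d}; register 3 → {j, i}; register 4 → {g}. No two conflicting variables share a register.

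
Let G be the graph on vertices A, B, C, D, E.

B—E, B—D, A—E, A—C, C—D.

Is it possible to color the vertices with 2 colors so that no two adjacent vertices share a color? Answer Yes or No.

No

The cycle E-A-C-D-B-E has odd length 5, so it cannot be 2-colored; at least 3 colors are needed.
So 2 colors are not enough.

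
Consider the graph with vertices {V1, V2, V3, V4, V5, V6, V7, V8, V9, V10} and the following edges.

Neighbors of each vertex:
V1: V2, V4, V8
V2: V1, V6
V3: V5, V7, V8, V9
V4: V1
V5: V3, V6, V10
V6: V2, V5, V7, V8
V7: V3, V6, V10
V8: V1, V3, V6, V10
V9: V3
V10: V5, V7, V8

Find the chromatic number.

2

V2 and V6 are adjacent, so at least 2 colors are needed.
2 colors suffice: color 1 → {V1, V3, V6, V10}; color 2 → {V2, V4, V5, V7, V8, V9}. Every edge joins two different colors.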